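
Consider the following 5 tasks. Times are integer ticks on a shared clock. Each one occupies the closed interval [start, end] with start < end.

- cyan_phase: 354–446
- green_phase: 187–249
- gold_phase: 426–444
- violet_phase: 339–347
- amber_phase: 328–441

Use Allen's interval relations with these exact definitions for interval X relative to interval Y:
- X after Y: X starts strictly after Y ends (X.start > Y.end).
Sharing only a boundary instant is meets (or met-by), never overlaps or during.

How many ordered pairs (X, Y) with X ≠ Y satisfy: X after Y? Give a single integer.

6

Checking all 20 ordered pairs for relation 'after'; matching pairs in alphabetical order:
(amber_phase, green_phase): amber_phase after green_phase ✓
(cyan_phase, green_phase): cyan_phase after green_phase ✓
(cyan_phase, violet_phase): cyan_phase after violet_phase ✓
(gold_phase, green_phase): gold_phase after green_phase ✓
(gold_phase, violet_phase): gold_phase after violet_phase ✓
(violet_phase, green_phase): violet_phase after green_phase ✓
Count: 6.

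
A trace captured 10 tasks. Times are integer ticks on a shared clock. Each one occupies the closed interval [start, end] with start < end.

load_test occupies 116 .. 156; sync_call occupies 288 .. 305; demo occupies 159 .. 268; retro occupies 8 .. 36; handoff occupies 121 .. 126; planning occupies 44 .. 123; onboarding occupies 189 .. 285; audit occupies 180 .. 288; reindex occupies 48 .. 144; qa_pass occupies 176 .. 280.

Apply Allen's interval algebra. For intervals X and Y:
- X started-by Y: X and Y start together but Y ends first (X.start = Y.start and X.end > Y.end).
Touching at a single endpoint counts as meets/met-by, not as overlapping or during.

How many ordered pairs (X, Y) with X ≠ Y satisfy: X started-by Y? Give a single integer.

Checking all 90 ordered pairs for relation 'started-by'; matching pairs in alphabetical order:
No pair satisfies it.
Count: 0.

0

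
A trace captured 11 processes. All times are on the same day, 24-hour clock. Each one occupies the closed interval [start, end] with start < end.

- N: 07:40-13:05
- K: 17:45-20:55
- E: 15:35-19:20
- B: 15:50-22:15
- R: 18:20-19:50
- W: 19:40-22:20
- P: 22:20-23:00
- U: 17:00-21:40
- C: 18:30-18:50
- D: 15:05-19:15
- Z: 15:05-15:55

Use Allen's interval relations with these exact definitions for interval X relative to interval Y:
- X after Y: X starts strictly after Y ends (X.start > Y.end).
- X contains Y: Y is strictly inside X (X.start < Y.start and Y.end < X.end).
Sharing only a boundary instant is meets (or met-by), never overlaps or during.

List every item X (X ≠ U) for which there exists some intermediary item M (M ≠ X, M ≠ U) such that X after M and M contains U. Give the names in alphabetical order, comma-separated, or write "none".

Target U = [17:00, 21:40].
Intermediaries M with M contains U: B.
Via B — items with X after B: P.
Union: P.

P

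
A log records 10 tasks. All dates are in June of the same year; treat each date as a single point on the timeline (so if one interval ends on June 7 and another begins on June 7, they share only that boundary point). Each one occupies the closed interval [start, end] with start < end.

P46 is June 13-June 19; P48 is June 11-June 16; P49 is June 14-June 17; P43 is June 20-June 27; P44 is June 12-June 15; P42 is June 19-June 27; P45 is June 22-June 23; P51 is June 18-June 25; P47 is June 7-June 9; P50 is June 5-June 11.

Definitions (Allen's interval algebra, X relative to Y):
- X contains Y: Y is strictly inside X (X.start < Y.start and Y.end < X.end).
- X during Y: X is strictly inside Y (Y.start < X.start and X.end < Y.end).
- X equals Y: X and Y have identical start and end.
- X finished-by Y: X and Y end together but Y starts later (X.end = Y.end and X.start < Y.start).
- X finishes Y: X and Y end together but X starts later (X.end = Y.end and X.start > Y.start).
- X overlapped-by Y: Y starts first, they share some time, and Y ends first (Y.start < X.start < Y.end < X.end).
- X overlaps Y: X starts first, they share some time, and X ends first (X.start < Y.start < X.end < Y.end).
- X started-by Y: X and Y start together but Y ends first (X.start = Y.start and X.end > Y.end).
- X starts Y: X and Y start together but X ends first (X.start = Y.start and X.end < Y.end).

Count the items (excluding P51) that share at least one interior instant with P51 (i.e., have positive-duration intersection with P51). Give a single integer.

Target P51 = [June 18, June 25].
P42 [June 19, June 27] → overlapped-by → counts.
P43 [June 20, June 27] → overlapped-by → counts.
P44 [June 12, June 15] → before → no.
P45 [June 22, June 23] → during → counts.
P46 [June 13, June 19] → overlaps → counts.
P47 [June 7, June 9] → before → no.
P48 [June 11, June 16] → before → no.
P49 [June 14, June 17] → before → no.
P50 [June 5, June 11] → before → no.
Total: 4.

4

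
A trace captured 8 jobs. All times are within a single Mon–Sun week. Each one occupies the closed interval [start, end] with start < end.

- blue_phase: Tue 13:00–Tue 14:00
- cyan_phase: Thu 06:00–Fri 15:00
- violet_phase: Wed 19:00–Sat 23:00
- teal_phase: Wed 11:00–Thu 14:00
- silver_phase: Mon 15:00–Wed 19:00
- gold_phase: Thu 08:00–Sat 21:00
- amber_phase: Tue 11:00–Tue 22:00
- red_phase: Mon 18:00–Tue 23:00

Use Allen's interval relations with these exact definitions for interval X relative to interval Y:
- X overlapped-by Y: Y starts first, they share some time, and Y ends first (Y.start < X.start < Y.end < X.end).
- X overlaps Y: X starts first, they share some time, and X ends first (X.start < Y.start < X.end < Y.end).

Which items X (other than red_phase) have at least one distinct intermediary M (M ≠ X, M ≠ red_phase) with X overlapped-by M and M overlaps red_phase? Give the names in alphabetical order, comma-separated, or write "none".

none

Target red_phase = [Mon 18:00, Tue 23:00].
Intermediaries M with M overlaps red_phase: none.
Union: none.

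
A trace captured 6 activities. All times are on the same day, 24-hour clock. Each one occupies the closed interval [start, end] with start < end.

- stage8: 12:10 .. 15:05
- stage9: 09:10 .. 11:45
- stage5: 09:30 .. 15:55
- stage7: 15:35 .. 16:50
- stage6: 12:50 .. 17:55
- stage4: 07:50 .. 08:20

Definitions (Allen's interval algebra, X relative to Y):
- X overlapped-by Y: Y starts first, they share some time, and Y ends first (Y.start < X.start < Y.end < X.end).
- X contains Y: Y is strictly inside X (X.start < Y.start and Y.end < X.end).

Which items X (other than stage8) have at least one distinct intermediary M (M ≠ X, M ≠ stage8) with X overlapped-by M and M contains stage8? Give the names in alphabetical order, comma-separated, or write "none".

Target stage8 = [12:10, 15:05].
Intermediaries M with M contains stage8: stage5.
Via stage5 — items with X overlapped-by stage5: stage6, stage7.
Union: stage6, stage7.

stage6, stage7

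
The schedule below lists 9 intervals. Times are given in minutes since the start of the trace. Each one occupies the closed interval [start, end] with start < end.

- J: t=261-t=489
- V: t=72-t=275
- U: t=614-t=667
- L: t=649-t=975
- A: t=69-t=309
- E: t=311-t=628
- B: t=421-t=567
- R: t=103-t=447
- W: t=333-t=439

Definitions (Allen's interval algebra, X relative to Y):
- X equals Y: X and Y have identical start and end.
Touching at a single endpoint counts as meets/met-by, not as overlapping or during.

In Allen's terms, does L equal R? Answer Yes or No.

No

L = [t=649, t=975], R = [t=103, t=447].
Actual relation of L to R: after.
Asked whether 'equals' holds → No.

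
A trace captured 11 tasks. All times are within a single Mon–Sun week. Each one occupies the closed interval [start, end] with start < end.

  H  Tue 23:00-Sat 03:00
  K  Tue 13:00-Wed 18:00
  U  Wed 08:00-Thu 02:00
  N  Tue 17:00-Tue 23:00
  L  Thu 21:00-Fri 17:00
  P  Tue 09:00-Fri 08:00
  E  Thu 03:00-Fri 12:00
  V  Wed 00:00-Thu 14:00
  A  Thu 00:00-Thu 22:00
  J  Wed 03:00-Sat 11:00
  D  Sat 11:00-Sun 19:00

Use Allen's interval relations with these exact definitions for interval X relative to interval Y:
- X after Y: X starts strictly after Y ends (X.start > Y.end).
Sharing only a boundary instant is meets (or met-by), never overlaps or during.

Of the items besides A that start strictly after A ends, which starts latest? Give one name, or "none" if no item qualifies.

D

Target A = [Thu 00:00, Thu 22:00].
D [Sat 11:00, Sun 19:00] → after → candidate.
E [Thu 03:00, Fri 12:00] → overlapped-by → excluded.
H [Tue 23:00, Sat 03:00] → contains → excluded.
J [Wed 03:00, Sat 11:00] → contains → excluded.
K [Tue 13:00, Wed 18:00] → before → excluded.
L [Thu 21:00, Fri 17:00] → overlapped-by → excluded.
N [Tue 17:00, Tue 23:00] → before → excluded.
P [Tue 09:00, Fri 08:00] → contains → excluded.
U [Wed 08:00, Thu 02:00] → overlaps → excluded.
V [Wed 00:00, Thu 14:00] → overlaps → excluded.
Among candidates, latest start is Sat 11:00 → D.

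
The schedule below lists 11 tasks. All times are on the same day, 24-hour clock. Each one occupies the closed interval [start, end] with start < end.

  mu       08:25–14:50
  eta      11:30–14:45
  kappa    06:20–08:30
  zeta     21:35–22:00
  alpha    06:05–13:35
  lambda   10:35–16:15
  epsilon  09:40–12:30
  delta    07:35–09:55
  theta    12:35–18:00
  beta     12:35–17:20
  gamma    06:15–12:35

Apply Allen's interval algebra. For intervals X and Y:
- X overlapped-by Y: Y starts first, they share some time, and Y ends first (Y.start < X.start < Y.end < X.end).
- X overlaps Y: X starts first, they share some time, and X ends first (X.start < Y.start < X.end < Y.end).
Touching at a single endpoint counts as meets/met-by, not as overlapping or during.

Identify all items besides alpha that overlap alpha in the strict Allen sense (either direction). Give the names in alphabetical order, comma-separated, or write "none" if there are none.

beta, eta, lambda, mu, theta

Target alpha = [06:05, 13:35].
beta [12:35, 17:20] → overlapped-by → yes.
delta [07:35, 09:55] → during → no.
epsilon [09:40, 12:30] → during → no.
eta [11:30, 14:45] → overlapped-by → yes.
gamma [06:15, 12:35] → during → no.
kappa [06:20, 08:30] → during → no.
lambda [10:35, 16:15] → overlapped-by → yes.
mu [08:25, 14:50] → overlapped-by → yes.
theta [12:35, 18:00] → overlapped-by → yes.
zeta [21:35, 22:00] → after → no.
Result: beta, eta, lambda, mu, theta.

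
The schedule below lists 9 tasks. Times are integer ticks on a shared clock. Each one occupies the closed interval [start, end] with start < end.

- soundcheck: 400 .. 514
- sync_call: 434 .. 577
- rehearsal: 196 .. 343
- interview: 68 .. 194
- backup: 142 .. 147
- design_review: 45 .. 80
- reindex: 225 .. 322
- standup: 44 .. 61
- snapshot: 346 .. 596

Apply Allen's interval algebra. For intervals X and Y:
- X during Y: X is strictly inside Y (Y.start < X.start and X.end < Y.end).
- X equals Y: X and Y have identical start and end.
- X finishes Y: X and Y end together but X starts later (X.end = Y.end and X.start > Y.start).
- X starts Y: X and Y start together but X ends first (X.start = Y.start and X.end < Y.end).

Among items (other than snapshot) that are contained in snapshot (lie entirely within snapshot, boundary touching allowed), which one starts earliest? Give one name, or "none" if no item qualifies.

soundcheck

Target snapshot = [346, 596].
backup [142, 147] → before → excluded.
design_review [45, 80] → before → excluded.
interview [68, 194] → before → excluded.
rehearsal [196, 343] → before → excluded.
reindex [225, 322] → before → excluded.
soundcheck [400, 514] → during → candidate.
standup [44, 61] → before → excluded.
sync_call [434, 577] → during → candidate.
Among candidates, earliest start is 400 → soundcheck.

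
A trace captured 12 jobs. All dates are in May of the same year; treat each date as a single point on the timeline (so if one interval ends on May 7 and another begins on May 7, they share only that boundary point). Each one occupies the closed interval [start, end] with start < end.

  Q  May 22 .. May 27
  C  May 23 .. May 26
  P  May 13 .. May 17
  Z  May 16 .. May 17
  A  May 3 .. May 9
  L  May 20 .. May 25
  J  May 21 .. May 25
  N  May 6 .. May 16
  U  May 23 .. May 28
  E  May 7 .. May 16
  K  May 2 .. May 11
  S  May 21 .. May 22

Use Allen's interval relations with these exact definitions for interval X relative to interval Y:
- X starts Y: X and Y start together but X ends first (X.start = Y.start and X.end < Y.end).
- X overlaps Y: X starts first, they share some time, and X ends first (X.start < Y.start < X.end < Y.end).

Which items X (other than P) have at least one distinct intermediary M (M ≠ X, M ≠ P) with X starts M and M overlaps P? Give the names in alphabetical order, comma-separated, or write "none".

none

Target P = [May 13, May 17].
Intermediaries M with M overlaps P: E, N.
Via E — items with X starts E: none.
Via N — items with X starts N: none.
Union: none.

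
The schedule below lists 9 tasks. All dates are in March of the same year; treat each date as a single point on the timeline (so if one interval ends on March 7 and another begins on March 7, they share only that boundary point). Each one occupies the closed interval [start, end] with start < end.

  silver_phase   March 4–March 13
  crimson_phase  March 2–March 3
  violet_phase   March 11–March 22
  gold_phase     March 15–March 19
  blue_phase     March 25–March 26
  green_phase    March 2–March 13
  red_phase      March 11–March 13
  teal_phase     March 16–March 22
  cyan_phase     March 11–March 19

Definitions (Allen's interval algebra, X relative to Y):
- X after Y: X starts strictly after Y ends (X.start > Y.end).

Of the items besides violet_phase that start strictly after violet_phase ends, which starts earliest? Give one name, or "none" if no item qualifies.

blue_phase

Target violet_phase = [March 11, March 22].
blue_phase [March 25, March 26] → after → candidate.
crimson_phase [March 2, March 3] → before → excluded.
cyan_phase [March 11, March 19] → starts → excluded.
gold_phase [March 15, March 19] → during → excluded.
green_phase [March 2, March 13] → overlaps → excluded.
red_phase [March 11, March 13] → starts → excluded.
silver_phase [March 4, March 13] → overlaps → excluded.
teal_phase [March 16, March 22] → finishes → excluded.
Among candidates, earliest start is March 25 → blue_phase.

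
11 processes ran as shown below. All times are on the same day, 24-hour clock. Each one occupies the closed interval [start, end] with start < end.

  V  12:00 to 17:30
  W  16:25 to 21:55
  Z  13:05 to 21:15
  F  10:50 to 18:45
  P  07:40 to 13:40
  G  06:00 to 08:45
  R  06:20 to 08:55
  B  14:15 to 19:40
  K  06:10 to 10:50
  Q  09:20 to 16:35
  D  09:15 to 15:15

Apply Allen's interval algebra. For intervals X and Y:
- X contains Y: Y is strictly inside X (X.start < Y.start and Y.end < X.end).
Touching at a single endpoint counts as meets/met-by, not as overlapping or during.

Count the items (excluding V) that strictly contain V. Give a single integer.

1

Target V = [12:00, 17:30].
B [14:15, 19:40] → overlapped-by → no.
D [09:15, 15:15] → overlaps → no.
F [10:50, 18:45] → contains → counts.
G [06:00, 08:45] → before → no.
K [06:10, 10:50] → before → no.
P [07:40, 13:40] → overlaps → no.
Q [09:20, 16:35] → overlaps → no.
R [06:20, 08:55] → before → no.
W [16:25, 21:55] → overlapped-by → no.
Z [13:05, 21:15] → overlapped-by → no.
Total: 1.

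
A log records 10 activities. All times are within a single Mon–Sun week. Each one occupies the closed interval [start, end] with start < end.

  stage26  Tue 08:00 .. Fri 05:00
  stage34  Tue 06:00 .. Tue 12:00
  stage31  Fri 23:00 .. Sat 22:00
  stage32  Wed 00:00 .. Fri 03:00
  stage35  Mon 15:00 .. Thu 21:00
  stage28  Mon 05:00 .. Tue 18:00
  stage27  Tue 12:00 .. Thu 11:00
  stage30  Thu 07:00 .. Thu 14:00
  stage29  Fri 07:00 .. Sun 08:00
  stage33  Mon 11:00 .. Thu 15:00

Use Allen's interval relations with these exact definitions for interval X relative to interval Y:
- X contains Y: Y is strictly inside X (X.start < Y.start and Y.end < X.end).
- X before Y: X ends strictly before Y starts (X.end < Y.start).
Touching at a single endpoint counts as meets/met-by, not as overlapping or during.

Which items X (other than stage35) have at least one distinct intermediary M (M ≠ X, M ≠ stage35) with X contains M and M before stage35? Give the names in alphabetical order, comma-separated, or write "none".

Target stage35 = [Mon 15:00, Thu 21:00].
Intermediaries M with M before stage35: none.
Union: none.

none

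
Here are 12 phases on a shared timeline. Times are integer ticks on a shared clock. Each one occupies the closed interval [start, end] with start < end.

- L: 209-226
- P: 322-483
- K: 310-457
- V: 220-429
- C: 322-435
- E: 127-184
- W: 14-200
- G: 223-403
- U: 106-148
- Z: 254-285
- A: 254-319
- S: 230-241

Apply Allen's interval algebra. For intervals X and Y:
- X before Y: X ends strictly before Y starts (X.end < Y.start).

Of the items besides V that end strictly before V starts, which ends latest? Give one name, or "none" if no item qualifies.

W

Target V = [220, 429].
A [254, 319] → during → excluded.
C [322, 435] → overlapped-by → excluded.
E [127, 184] → before → candidate.
G [223, 403] → during → excluded.
K [310, 457] → overlapped-by → excluded.
L [209, 226] → overlaps → excluded.
P [322, 483] → overlapped-by → excluded.
S [230, 241] → during → excluded.
U [106, 148] → before → candidate.
W [14, 200] → before → candidate.
Z [254, 285] → during → excluded.
Among candidates, latest end is 200 → W.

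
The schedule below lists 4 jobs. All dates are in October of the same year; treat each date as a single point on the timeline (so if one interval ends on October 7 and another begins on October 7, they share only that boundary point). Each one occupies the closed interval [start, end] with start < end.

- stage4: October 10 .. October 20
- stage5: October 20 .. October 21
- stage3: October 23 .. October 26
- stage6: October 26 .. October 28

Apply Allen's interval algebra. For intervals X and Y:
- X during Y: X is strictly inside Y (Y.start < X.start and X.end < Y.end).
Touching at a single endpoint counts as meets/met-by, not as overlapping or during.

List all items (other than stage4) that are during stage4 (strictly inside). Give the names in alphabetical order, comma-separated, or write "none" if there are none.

none

Target stage4 = [October 10, October 20].
stage3 [October 23, October 26] → after → no.
stage5 [October 20, October 21] → met-by → no.
stage6 [October 26, October 28] → after → no.
Result: none.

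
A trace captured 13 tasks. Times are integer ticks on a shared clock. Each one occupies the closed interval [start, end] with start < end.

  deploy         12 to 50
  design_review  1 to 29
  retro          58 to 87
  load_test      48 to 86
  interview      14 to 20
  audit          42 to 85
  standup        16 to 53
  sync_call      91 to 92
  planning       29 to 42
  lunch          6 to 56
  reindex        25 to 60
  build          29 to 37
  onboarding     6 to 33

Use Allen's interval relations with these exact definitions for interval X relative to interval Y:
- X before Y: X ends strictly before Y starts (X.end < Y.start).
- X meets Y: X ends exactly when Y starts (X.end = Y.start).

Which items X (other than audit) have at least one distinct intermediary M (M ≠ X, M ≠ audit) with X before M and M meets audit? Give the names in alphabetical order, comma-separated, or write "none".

Target audit = [42, 85].
Intermediaries M with M meets audit: planning.
Via planning — items with X before planning: interview.
Union: interview.

interview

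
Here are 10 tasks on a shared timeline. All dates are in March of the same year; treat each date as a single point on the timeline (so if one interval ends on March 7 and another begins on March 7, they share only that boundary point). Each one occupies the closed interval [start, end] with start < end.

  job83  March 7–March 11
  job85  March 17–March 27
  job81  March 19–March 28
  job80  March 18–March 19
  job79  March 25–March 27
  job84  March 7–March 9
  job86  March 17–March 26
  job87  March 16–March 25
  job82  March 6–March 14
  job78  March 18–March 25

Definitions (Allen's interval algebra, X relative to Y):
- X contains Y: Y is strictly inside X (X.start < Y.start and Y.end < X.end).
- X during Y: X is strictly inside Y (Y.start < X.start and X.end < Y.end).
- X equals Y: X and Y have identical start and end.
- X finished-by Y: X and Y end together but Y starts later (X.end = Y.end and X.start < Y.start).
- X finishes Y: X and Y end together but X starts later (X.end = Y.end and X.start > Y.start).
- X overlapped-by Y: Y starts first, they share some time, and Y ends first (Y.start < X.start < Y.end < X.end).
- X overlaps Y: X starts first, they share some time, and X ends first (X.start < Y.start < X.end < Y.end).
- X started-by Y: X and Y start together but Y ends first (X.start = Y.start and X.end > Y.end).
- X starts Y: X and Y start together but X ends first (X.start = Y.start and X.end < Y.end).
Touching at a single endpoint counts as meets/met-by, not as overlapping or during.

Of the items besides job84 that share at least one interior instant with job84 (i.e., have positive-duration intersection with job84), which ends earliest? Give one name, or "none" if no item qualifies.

job83

Target job84 = [March 7, March 9].
job78 [March 18, March 25] → after → excluded.
job79 [March 25, March 27] → after → excluded.
job80 [March 18, March 19] → after → excluded.
job81 [March 19, March 28] → after → excluded.
job82 [March 6, March 14] → contains → candidate.
job83 [March 7, March 11] → started-by → candidate.
job85 [March 17, March 27] → after → excluded.
job86 [March 17, March 26] → after → excluded.
job87 [March 16, March 25] → after → excluded.
Among candidates, earliest end is March 11 → job83.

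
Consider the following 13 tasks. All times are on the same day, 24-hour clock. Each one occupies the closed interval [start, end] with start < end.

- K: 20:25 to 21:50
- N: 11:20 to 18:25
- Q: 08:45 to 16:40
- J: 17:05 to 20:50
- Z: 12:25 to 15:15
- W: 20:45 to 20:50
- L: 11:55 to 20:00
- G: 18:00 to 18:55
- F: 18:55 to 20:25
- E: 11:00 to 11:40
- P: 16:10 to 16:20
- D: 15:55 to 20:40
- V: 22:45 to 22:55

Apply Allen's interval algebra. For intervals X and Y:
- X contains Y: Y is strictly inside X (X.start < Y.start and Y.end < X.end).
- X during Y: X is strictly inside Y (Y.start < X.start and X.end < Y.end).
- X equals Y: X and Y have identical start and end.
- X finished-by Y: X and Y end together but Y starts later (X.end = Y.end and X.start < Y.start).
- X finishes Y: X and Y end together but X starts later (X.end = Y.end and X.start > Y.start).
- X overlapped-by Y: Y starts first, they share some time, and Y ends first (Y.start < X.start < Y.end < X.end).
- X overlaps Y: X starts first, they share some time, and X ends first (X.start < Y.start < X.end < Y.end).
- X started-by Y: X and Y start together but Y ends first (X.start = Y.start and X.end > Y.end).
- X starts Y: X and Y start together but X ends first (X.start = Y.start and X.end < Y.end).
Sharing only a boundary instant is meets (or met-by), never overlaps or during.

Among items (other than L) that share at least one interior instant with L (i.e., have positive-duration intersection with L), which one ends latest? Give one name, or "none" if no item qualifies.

J

Target L = [11:55, 20:00].
D [15:55, 20:40] → overlapped-by → candidate.
E [11:00, 11:40] → before → excluded.
F [18:55, 20:25] → overlapped-by → candidate.
G [18:00, 18:55] → during → candidate.
J [17:05, 20:50] → overlapped-by → candidate.
K [20:25, 21:50] → after → excluded.
N [11:20, 18:25] → overlaps → candidate.
P [16:10, 16:20] → during → candidate.
Q [08:45, 16:40] → overlaps → candidate.
V [22:45, 22:55] → after → excluded.
W [20:45, 20:50] → after → excluded.
Z [12:25, 15:15] → during → candidate.
Among candidates, latest end is 20:50 → J.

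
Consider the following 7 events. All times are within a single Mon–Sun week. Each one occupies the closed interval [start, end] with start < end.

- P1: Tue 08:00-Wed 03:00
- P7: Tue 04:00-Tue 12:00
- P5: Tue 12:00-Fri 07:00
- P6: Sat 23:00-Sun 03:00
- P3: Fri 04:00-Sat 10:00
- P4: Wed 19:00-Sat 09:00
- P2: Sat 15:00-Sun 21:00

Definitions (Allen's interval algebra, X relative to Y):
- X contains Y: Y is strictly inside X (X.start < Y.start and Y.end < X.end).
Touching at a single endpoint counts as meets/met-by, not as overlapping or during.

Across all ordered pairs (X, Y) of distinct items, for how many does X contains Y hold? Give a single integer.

Checking all 42 ordered pairs for relation 'contains'; matching pairs in alphabetical order:
(P2, P6): P2 contains P6 ✓
Count: 1.

1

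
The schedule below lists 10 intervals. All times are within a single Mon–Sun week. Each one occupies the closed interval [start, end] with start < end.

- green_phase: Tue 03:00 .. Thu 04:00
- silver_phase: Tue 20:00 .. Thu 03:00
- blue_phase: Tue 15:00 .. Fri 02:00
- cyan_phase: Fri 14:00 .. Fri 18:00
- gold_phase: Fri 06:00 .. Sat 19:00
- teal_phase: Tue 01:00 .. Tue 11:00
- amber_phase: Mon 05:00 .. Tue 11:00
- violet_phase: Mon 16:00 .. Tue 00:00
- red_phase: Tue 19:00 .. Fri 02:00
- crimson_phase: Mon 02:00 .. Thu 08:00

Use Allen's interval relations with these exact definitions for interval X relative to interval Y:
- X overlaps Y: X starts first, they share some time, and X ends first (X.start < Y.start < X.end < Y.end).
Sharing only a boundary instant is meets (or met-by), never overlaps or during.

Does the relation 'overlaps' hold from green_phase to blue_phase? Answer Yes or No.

green_phase = [Tue 03:00, Thu 04:00], blue_phase = [Tue 15:00, Fri 02:00].
Actual relation of green_phase to blue_phase: overlaps.
Asked whether 'overlaps' holds → Yes.

Yes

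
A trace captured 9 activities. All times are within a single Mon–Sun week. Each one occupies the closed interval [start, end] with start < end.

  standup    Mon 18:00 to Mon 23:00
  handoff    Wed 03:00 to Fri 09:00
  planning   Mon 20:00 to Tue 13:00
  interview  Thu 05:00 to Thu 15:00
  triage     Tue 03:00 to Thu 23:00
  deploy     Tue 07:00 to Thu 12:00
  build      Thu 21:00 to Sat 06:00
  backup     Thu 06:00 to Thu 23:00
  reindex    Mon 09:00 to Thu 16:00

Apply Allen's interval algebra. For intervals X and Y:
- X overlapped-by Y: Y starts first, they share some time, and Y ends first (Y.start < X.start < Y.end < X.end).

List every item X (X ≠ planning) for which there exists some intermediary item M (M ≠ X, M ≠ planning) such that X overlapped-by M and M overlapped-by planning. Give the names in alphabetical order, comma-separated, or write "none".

backup, build, handoff, interview

Target planning = [Mon 20:00, Tue 13:00].
Intermediaries M with M overlapped-by planning: deploy, triage.
Via deploy — items with X overlapped-by deploy: backup, handoff, interview.
Via triage — items with X overlapped-by triage: build, handoff.
Union: backup, build, handoff, interview.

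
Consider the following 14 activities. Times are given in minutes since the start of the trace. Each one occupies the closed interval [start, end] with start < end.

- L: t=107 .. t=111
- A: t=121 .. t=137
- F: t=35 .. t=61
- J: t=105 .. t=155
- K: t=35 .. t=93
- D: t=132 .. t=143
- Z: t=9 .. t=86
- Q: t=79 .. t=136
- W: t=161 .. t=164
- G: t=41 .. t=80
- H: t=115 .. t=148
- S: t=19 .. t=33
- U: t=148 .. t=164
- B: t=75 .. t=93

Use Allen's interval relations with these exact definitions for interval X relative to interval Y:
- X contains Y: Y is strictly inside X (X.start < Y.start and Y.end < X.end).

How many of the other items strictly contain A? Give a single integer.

2

Target A = [t=121, t=137].
B [t=75, t=93] → before → no.
D [t=132, t=143] → overlapped-by → no.
F [t=35, t=61] → before → no.
G [t=41, t=80] → before → no.
H [t=115, t=148] → contains → counts.
J [t=105, t=155] → contains → counts.
K [t=35, t=93] → before → no.
L [t=107, t=111] → before → no.
Q [t=79, t=136] → overlaps → no.
S [t=19, t=33] → before → no.
U [t=148, t=164] → after → no.
W [t=161, t=164] → after → no.
Z [t=9, t=86] → before → no.
Total: 2.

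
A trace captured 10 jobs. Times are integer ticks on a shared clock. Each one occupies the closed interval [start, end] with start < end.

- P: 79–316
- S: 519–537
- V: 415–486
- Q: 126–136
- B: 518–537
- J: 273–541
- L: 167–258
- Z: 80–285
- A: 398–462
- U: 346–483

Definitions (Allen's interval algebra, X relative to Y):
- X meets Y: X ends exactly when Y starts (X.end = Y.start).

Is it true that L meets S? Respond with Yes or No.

L = [167, 258], S = [519, 537].
Actual relation of L to S: before.
Asked whether 'meets' holds → No.

No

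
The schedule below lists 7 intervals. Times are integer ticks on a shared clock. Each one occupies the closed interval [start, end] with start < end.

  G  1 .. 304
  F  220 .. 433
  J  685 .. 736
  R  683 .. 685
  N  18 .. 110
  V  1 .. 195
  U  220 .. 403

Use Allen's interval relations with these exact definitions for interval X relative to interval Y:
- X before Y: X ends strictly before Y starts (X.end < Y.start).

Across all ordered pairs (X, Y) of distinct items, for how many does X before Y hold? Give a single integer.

Checking all 42 ordered pairs for relation 'before'; matching pairs in alphabetical order:
(F, J): F before J ✓
(F, R): F before R ✓
(G, J): G before J ✓
(G, R): G before R ✓
(N, F): N before F ✓
(N, J): N before J ✓
(N, R): N before R ✓
(N, U): N before U ✓
(U, J): U before J ✓
(U, R): U before R ✓
(V, F): V before F ✓
(V, J): V before J ✓
(V, R): V before R ✓
(V, U): V before U ✓
Count: 14.

14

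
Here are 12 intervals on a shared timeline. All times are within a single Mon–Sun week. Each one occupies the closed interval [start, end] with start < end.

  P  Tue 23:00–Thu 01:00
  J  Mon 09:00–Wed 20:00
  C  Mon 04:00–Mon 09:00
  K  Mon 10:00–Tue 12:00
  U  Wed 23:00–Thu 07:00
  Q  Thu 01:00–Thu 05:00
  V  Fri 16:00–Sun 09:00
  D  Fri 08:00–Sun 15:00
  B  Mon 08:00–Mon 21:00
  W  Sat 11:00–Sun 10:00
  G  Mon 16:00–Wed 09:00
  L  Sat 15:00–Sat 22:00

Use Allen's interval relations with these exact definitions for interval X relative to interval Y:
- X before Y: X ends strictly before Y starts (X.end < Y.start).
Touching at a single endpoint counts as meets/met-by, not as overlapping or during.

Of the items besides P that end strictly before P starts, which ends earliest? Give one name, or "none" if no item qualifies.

C

Target P = [Tue 23:00, Thu 01:00].
B [Mon 08:00, Mon 21:00] → before → candidate.
C [Mon 04:00, Mon 09:00] → before → candidate.
D [Fri 08:00, Sun 15:00] → after → excluded.
G [Mon 16:00, Wed 09:00] → overlaps → excluded.
J [Mon 09:00, Wed 20:00] → overlaps → excluded.
K [Mon 10:00, Tue 12:00] → before → candidate.
L [Sat 15:00, Sat 22:00] → after → excluded.
Q [Thu 01:00, Thu 05:00] → met-by → excluded.
U [Wed 23:00, Thu 07:00] → overlapped-by → excluded.
V [Fri 16:00, Sun 09:00] → after → excluded.
W [Sat 11:00, Sun 10:00] → after → excluded.
Among candidates, earliest end is Mon 09:00 → C.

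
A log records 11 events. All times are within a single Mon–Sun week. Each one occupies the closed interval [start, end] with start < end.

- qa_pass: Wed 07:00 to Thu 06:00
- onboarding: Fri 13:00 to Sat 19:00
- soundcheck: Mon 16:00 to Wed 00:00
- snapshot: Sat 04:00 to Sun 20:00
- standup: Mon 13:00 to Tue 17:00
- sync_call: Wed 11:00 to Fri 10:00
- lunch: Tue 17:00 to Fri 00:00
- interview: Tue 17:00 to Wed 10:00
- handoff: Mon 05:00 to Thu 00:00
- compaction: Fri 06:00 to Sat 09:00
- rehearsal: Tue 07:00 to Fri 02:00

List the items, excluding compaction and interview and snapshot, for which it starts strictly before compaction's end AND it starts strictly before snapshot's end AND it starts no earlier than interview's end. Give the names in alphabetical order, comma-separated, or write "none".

Conditions: its start is strictly before compaction's end (X.start < Sat 09:00) AND its start is strictly before snapshot's end (X.start < Sun 20:00) AND its start is no earlier than interview's end (X.start >= Wed 10:00).
handoff: start Mon 05:00 < Sat 09:00? ✓; start Mon 05:00 < Sun 20:00? ✓; start Mon 05:00 >= Wed 10:00? ✗ → no.
lunch: start Tue 17:00 < Sat 09:00? ✓; start Tue 17:00 < Sun 20:00? ✓; start Tue 17:00 >= Wed 10:00? ✗ → no.
onboarding: start Fri 13:00 < Sat 09:00? ✓; start Fri 13:00 < Sun 20:00? ✓; start Fri 13:00 >= Wed 10:00? ✓ → yes.
qa_pass: start Wed 07:00 < Sat 09:00? ✓; start Wed 07:00 < Sun 20:00? ✓; start Wed 07:00 >= Wed 10:00? ✗ → no.
rehearsal: start Tue 07:00 < Sat 09:00? ✓; start Tue 07:00 < Sun 20:00? ✓; start Tue 07:00 >= Wed 10:00? ✗ → no.
soundcheck: start Mon 16:00 < Sat 09:00? ✓; start Mon 16:00 < Sun 20:00? ✓; start Mon 16:00 >= Wed 10:00? ✗ → no.
standup: start Mon 13:00 < Sat 09:00? ✓; start Mon 13:00 < Sun 20:00? ✓; start Mon 13:00 >= Wed 10:00? ✗ → no.
sync_call: start Wed 11:00 < Sat 09:00? ✓; start Wed 11:00 < Sun 20:00? ✓; start Wed 11:00 >= Wed 10:00? ✓ → yes.
Result: onboarding, sync_call.

onboarding, sync_call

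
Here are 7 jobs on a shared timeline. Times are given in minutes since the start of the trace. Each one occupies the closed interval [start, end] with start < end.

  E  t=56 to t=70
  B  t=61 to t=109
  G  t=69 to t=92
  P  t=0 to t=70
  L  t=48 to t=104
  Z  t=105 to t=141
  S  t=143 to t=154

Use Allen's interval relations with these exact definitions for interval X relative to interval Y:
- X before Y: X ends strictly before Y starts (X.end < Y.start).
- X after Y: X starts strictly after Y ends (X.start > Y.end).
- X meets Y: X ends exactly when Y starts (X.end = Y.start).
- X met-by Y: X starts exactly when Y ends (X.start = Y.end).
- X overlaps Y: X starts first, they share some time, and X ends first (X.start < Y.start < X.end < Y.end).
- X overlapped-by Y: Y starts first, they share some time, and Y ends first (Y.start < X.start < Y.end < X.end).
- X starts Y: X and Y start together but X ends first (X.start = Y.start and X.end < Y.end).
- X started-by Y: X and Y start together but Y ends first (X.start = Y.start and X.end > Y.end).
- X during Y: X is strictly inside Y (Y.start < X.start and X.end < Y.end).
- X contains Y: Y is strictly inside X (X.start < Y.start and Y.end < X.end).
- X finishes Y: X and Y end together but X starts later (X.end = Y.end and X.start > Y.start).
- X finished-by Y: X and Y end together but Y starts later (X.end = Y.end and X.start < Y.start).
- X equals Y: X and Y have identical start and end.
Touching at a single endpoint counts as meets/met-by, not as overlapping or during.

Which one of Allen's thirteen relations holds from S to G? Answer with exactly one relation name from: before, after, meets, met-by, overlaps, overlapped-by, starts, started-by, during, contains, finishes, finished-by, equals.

after

S = [t=143, t=154]; G = [t=69, t=92].
Compare endpoints: S.start > G.start, S.start > G.end, S.end > G.start, S.end > G.end.
That pattern is 'after'.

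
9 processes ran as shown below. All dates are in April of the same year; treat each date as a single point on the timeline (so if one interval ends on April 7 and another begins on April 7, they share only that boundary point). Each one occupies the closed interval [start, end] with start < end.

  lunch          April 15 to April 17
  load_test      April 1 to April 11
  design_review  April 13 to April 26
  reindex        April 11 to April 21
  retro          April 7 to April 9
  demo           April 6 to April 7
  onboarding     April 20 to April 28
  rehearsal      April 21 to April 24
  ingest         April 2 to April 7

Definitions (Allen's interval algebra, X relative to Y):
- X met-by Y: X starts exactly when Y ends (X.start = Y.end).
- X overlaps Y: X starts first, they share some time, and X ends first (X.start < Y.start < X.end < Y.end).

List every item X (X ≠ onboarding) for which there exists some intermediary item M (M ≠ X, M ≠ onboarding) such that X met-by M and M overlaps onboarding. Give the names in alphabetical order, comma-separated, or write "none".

rehearsal

Target onboarding = [April 20, April 28].
Intermediaries M with M overlaps onboarding: design_review, reindex.
Via design_review — items with X met-by design_review: none.
Via reindex — items with X met-by reindex: rehearsal.
Union: rehearsal.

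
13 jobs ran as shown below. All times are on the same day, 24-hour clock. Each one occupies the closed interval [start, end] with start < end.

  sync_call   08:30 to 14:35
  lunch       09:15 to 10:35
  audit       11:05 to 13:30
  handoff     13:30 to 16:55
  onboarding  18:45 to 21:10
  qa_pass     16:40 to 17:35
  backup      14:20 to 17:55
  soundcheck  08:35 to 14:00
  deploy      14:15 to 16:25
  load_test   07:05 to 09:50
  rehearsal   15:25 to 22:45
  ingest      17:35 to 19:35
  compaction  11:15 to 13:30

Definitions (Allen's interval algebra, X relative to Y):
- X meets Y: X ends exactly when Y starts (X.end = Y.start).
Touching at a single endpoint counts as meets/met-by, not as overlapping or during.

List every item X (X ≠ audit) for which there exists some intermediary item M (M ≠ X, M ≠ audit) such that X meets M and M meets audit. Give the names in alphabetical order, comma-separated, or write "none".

none

Target audit = [11:05, 13:30].
Intermediaries M with M meets audit: none.
Union: none.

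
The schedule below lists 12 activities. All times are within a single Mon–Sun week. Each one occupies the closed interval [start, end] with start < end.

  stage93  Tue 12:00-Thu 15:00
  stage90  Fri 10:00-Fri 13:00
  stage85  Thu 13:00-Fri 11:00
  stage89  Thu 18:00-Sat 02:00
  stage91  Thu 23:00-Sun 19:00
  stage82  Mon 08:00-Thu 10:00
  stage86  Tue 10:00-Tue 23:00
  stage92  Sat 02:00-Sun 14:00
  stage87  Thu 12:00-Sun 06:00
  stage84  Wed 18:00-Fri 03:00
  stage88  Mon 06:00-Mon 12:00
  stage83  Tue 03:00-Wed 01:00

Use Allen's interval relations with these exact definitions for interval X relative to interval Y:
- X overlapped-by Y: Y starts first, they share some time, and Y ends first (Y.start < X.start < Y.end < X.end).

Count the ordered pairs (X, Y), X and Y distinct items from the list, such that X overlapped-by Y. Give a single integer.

Checking all 132 ordered pairs for relation 'overlapped-by'; matching pairs in alphabetical order:
(stage82, stage88): stage82 overlapped-by stage88 ✓
(stage84, stage82): stage84 overlapped-by stage82 ✓
(stage84, stage93): stage84 overlapped-by stage93 ✓
(stage85, stage84): stage85 overlapped-by stage84 ✓
(stage85, stage93): stage85 overlapped-by stage93 ✓
(stage87, stage84): stage87 overlapped-by stage84 ✓
(stage87, stage93): stage87 overlapped-by stage93 ✓
(stage89, stage84): stage89 overlapped-by stage84 ✓
(stage89, stage85): stage89 overlapped-by stage85 ✓
(stage90, stage85): stage90 overlapped-by stage85 ✓
(stage91, stage84): stage91 overlapped-by stage84 ✓
(stage91, stage85): stage91 overlapped-by stage85 ✓
(stage91, stage87): stage91 overlapped-by stage87 ✓
(stage91, stage89): stage91 overlapped-by stage89 ✓
(stage92, stage87): stage92 overlapped-by stage87 ✓
(stage93, stage82): stage93 overlapped-by stage82 ✓
(stage93, stage83): stage93 overlapped-by stage83 ✓
(stage93, stage86): stage93 overlapped-by stage86 ✓
Count: 18.

18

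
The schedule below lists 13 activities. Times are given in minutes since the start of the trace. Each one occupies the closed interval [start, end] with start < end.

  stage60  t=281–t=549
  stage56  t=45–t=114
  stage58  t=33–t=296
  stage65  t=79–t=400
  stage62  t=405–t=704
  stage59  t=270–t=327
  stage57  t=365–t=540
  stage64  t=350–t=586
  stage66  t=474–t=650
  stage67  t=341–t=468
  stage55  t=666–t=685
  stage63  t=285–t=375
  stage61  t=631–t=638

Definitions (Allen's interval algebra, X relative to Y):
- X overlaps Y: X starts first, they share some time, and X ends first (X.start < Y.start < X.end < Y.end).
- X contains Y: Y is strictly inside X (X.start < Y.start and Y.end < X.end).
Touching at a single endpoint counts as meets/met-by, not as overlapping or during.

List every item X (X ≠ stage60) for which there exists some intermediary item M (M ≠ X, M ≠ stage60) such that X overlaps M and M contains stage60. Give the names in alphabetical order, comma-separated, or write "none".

none

Target stage60 = [t=281, t=549].
Intermediaries M with M contains stage60: none.
Union: none.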